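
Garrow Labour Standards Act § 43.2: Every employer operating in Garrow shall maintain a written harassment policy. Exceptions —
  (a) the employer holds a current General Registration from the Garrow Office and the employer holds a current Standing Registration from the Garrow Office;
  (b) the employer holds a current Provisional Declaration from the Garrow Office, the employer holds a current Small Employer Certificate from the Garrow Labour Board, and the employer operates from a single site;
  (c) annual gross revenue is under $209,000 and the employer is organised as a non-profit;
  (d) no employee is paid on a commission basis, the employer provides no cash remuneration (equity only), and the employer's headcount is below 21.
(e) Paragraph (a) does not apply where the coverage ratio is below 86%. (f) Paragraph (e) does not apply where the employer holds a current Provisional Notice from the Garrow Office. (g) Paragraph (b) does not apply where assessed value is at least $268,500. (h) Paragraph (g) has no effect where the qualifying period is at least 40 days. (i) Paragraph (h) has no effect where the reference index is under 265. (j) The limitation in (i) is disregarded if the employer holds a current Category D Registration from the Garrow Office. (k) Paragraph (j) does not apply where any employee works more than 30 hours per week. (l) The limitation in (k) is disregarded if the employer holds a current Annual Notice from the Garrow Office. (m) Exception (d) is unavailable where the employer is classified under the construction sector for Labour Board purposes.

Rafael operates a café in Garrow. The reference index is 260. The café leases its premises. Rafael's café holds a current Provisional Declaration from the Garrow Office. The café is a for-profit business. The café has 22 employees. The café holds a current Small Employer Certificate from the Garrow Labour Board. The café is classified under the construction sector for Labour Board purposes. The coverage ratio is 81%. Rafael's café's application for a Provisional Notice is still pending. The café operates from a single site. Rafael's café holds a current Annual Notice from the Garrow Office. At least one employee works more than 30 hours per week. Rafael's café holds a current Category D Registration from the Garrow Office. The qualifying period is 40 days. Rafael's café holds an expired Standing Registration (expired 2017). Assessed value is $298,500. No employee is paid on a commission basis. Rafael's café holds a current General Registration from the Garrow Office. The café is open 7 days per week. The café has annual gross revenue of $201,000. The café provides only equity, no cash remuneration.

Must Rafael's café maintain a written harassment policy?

No — exception (b) applies; Rafael's café is not required to maintain a written harassment policy.

Exception (a) requires that the employer holds a current Standing Registration from the Garrow Office; but the Standing Registration is not current, so (a) is unavailable.
All of (b)'s requirements are met (a current Provisional Declaration is held; a current Small Employer Certificate is held; the employer operates from a single site). Applying paragraphs (g)–(l): (g) would limit (b) — assessed value is $298,500, meeting the $268,500 threshold — but (h) sets (g) aside: (h) operates against (g): the qualifying period is 40 days, meeting the 40 days threshold. (i) applies (the reference index is 260, under the 265 limit), but is itself disapplied by (j): (j) is engaged — a current Category D Registration is held. (k) would limit (j) — at least one employee exceeds 30 hours/week — but (l) sets (k) aside: (l) operates against (k): a current Annual Notice is held. (b) remains available.
Exception (c) does not apply: the employer is for-profit.
Exception (d) fails — the employer's headcount is 22, not below 21.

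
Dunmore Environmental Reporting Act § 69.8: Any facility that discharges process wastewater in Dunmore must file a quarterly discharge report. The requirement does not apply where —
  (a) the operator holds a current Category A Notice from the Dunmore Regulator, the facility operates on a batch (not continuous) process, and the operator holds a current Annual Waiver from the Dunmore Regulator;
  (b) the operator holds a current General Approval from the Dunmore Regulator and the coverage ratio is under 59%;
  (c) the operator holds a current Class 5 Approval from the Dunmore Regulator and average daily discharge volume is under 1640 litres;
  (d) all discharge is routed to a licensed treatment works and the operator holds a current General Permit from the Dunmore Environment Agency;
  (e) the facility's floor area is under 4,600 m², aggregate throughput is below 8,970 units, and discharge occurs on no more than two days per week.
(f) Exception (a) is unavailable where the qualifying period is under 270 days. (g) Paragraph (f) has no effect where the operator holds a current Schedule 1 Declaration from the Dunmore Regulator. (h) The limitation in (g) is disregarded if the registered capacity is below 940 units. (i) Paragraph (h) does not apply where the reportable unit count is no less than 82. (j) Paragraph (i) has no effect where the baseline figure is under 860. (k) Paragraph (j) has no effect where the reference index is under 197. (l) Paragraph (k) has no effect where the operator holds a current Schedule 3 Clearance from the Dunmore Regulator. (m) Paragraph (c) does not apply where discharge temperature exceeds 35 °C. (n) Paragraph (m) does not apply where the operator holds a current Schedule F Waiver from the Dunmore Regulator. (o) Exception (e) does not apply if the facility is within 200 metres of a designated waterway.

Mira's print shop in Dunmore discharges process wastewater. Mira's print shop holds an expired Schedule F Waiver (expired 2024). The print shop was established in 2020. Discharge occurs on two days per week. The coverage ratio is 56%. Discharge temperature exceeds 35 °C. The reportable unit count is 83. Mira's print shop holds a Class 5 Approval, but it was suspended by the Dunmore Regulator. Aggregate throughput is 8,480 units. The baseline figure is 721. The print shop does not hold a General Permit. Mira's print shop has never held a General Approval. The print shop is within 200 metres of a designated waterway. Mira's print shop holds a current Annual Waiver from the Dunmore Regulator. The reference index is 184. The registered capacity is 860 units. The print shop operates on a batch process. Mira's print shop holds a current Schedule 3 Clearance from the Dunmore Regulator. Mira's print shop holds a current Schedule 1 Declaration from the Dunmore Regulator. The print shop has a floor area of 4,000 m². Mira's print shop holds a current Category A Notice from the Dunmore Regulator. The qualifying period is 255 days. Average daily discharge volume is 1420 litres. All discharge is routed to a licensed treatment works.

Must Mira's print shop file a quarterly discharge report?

Exception (a): a current Category A Notice is held; the facility operates on a batch process; a current Annual Waiver is held — every condition holds. Turning to paragraphs (f)–(l): (f) is engaged — the qualifying period is 255 days, under the 270 days limit. (g) is engaged (a current Schedule 1 Declaration is held), but is set aside by (h): (h) operates against (g): the registered capacity is 860 units, below the 940 units limit. (i) applies (the reportable unit count is 83, meeting the 82 threshold), but is set aside by (j): (j) operates against (i): the baseline figure is 721, under the 860 limit. (k) is engaged (the reference index is 184, under the 197 limit), but is displaced by (l): (l) operates — a current Schedule 3 Clearance is held. Exception (a) does not apply.
Exception (b) requires that the operator holds a current General Approval from the Dunmore Regulator; but the General Approval is not current, so (b) is unavailable.
Exception (c) requires that the operator holds a current Class 5 Approval from the Dunmore Regulator; but no current Class 5 Approval is held, so (c) is unavailable.
Exception (d) fails — no General Permit is held.
Exception (e): the facility's floor area is 4,000 m², under the 4,600 m² limit; aggregate throughput is 8,480 units, below the 8,970 units limit; discharge occurs on no more than two days per week — every condition holds. However, paragraph (o) must be considered: (o) is triggered — the print shop is within 200 m of a designated waterway. So (e) is unavailable.
Every exception is unavailable, so the rule governs.

Yes — Mira's print shop must file a quarterly discharge report.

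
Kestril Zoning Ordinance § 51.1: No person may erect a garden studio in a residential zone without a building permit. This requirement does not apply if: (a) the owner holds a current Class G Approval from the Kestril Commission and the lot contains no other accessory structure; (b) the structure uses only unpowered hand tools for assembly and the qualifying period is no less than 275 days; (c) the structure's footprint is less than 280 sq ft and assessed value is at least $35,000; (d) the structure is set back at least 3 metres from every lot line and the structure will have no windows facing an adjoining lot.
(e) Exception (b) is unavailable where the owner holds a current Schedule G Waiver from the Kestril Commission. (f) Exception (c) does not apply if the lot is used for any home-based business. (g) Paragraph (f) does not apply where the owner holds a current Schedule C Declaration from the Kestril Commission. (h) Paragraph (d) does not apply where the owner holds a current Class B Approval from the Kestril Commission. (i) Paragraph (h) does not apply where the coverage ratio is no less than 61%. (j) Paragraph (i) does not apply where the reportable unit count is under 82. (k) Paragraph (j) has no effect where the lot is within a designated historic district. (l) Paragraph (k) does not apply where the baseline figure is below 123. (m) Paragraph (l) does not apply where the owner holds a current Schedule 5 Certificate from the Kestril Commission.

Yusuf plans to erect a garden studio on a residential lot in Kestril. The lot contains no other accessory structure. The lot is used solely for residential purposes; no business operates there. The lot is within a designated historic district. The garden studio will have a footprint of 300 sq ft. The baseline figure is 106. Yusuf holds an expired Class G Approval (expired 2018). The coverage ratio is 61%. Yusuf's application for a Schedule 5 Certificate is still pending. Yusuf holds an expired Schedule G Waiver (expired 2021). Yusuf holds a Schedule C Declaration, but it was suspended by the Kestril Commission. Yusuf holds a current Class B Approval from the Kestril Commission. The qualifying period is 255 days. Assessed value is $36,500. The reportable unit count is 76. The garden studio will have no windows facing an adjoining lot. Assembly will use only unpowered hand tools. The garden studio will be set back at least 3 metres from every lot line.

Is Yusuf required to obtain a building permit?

Yes — Yusuf must obtain a building permit.

Exception (a) does not apply: the Class G Approval is not current.
Exception (b) fails — the qualifying period is 255 days, short of 275 days.
Exception (c) fails — the structure's footprint is 300 sq ft, not less than 280 sq ft.
Exception (d) is satisfied on its face — the setback is at least 3 m on every side; no windows face an adjoining lot. But: (h) operates against (d): a current Class B Approval is held. (i) would limit (h) — the coverage ratio is 61%, meeting the 61% threshold — but (j) sets (i) aside: (j) operates against (i): the reportable unit count is 76, under the 82 limit. (k) is engaged (the lot is in a historic district), but is displaced by (l): (l) operates against (k): the baseline figure is 106, below the 123 limit. (m) is inapplicable (there is no Schedule 5 Certificate in force), so (l) stands. (d) is therefore removed.
Every exception is unavailable, so the rule governs.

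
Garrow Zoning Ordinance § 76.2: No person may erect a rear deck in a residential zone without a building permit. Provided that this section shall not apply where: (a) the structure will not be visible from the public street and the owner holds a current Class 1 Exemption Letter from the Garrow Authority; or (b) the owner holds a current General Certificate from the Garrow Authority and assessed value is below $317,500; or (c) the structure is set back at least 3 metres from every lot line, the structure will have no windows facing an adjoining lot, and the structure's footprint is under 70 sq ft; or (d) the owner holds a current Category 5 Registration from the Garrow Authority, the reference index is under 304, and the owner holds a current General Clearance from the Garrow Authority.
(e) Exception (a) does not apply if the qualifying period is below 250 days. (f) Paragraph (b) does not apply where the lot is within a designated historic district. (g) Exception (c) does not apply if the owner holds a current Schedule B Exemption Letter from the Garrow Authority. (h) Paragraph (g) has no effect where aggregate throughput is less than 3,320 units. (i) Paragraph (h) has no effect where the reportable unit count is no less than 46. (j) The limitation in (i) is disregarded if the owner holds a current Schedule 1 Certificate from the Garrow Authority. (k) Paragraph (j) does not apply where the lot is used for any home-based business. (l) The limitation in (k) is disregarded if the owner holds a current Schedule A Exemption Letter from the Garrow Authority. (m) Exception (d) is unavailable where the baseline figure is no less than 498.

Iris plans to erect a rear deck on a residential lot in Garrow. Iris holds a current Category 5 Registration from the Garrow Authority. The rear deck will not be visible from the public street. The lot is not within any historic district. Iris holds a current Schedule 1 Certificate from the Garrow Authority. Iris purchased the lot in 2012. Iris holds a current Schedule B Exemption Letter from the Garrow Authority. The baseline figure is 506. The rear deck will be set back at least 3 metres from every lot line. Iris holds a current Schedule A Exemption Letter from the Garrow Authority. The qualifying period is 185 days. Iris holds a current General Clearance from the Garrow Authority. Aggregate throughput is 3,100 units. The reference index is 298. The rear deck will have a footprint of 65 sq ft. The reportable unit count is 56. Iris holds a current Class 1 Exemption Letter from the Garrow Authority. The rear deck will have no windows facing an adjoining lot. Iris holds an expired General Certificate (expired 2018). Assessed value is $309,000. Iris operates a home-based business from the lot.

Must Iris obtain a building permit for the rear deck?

Exception (a): the structure will not be visible from the street; a current Class 1 Exemption Letter is held — every condition holds. Turning to paragraph (e): (e) is engaged — the qualifying period is 185 days, below the 250 days limit. Exception (a) does not apply.
Exception (b) fails — no current General Certificate is held.
Exception (c) is satisfied on its face — the setback is at least 3 m on every side; no windows face an adjoining lot; the structure's footprint is 65 sq ft, under the 70 sq ft limit. Under paragraphs (g)–(l): (g) is engaged (a current Schedule B Exemption Letter is held), but is set aside by (h): (h) operates against (g): aggregate throughput is 3,100 units, less than the 3,320 units limit. (i) is engaged (the reportable unit count is 56, meeting the 46 threshold), but yields to (j): (j) is engaged — a current Schedule 1 Certificate is held. (k) is engaged (a home-based business operates on the lot), but is itself disapplied by (l): (l) operates — a current Schedule A Exemption Letter is held. (c) remains available.
Exception (d): a current Category 5 Registration is held; the reference index is 298, under the 304 limit; a current General Clearance is held — every condition holds. Turning to paragraph (m): (m) applies — the baseline figure is 506, meeting the 498 threshold. So (d) is unavailable.

No — exception (c) applies; Iris does not need a building permit.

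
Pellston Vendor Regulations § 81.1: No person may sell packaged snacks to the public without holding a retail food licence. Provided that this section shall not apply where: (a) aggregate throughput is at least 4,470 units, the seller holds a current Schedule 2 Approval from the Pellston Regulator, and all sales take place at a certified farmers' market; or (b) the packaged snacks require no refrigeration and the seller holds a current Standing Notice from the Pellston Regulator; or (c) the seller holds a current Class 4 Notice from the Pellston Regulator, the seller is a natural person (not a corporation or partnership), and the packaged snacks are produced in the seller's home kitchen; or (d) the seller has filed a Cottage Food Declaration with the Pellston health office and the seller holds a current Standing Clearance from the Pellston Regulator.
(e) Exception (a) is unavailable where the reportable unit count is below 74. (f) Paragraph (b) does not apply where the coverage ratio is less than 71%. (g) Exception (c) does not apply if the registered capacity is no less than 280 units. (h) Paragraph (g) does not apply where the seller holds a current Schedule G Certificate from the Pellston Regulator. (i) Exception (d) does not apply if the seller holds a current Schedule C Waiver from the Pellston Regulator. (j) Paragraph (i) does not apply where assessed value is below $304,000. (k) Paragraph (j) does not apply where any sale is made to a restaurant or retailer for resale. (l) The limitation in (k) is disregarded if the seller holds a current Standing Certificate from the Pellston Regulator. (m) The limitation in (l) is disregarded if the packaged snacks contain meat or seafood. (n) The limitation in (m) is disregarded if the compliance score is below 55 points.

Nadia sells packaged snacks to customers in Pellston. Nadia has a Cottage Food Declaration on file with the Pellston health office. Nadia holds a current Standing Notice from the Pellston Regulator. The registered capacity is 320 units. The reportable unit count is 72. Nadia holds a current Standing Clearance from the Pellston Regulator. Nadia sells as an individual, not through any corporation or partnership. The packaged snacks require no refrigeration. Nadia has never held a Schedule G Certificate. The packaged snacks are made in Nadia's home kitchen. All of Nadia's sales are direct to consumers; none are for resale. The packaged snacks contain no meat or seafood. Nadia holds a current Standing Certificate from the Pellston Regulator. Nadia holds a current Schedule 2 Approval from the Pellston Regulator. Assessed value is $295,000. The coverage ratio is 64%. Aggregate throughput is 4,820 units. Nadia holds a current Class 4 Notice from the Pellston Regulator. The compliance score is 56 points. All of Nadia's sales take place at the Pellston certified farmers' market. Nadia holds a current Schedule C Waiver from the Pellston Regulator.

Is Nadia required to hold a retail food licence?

No — exception (d) applies; Nadia is not required to hold a retail food licence.

Exception (a): aggregate throughput is 4,820 units, meeting the 4,470 units threshold; a current Schedule 2 Approval is held; all sales are at a certified farmers' market — every condition holds. However, paragraph (e) must be considered: (e) is engaged — the reportable unit count is 72, below the 74 limit. So (a) is unavailable.
Exception (b): the packaged snacks are shelf-stable; a current Standing Notice is held — every condition holds. But: (f) is engaged — the coverage ratio is 64%, less than the 71% limit. So (b) is unavailable.
Exception (c) is satisfied on its face — a current Class 4 Notice is held; the seller is a natural person; the packaged snacks are home-kitchen produced. But: (g) operates against (c): the registered capacity is 320 units, meeting the 280 units threshold. (h), which would lift (g), is not triggered — the Schedule G Certificate is not current. So (c) is unavailable.
All of (d)'s requirements are met (a Cottage Food Declaration is on file; a current Standing Clearance is held). Under paragraphs (i)–(n): (i) would limit (d) — a current Schedule C Waiver is held — but (j) sets (i) aside: (j) operates against (i): assessed value is $295,000, below the $304,000 limit. (k), which would lift (j), is not engaged — no sales are for resale. So (d) applies.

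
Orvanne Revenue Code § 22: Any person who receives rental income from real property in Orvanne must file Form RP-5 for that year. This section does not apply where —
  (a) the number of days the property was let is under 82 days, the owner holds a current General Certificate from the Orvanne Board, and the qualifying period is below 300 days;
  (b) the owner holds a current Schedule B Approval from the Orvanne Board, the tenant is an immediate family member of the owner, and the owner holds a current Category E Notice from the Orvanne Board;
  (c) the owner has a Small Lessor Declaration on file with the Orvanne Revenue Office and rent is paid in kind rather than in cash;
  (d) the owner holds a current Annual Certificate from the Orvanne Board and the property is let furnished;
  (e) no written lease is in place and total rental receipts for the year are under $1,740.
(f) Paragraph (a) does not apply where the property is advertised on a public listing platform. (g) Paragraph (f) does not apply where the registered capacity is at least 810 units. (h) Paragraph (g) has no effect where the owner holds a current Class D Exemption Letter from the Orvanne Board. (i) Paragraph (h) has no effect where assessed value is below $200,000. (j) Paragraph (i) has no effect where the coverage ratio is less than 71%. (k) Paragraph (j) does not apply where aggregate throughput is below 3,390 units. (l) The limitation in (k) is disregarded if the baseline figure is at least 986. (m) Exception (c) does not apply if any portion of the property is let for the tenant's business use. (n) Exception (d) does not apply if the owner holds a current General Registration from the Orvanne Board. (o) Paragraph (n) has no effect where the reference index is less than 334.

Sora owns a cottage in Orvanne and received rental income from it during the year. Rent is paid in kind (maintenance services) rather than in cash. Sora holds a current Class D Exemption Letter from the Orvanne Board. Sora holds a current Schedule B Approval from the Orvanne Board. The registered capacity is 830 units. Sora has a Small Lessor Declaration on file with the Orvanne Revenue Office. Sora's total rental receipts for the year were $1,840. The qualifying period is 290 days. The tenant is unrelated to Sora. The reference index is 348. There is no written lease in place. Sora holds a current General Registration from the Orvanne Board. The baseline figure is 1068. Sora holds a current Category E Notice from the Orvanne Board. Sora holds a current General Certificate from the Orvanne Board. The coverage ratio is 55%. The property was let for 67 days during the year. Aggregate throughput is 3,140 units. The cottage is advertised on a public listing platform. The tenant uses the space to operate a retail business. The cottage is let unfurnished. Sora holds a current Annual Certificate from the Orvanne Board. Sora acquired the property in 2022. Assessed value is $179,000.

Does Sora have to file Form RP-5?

Exception (a): the number of days the property was let is 67 days, under the 82 days limit; a current General Certificate is held; the qualifying period is 290 days, below the 300 days limit — every condition holds. But applying paragraphs (f)–(l): (f) operates against (a): the property is publicly advertised. (g) is engaged (the registered capacity is 830 units, meeting the 810 units threshold), but is set aside by (h): (h) operates against (g): a current Class D Exemption Letter is held. (i) applies (assessed value is $179,000, below the $200,000 limit), but is set aside by (j): (j) operates against (i): the coverage ratio is 55%, less than the 71% limit. (k) is triggered (aggregate throughput is 3,140 units, below the 3,390 units limit), but is set aside by (l): (l) operates against (k): the baseline figure is 1,068, meeting the 986 threshold. (a) is therefore removed.
Exception (b) requires that the tenant is an immediate family member of the owner; but the tenant is unrelated to the owner, so (b) is unavailable.
Exception (c) is satisfied on its face — a Small Lessor Declaration is on file; rent is paid in kind. But: (m) operates against (c): the space is let for business use. So (c) is unavailable.
Exception (d) does not apply: the property is let unfurnished.
Exception (e) fails — total rental receipts for the year are $1,840, not under $1,740.
None of the exceptions is available; § 22 applies in full.

Yes — Sora must file Form RP-5.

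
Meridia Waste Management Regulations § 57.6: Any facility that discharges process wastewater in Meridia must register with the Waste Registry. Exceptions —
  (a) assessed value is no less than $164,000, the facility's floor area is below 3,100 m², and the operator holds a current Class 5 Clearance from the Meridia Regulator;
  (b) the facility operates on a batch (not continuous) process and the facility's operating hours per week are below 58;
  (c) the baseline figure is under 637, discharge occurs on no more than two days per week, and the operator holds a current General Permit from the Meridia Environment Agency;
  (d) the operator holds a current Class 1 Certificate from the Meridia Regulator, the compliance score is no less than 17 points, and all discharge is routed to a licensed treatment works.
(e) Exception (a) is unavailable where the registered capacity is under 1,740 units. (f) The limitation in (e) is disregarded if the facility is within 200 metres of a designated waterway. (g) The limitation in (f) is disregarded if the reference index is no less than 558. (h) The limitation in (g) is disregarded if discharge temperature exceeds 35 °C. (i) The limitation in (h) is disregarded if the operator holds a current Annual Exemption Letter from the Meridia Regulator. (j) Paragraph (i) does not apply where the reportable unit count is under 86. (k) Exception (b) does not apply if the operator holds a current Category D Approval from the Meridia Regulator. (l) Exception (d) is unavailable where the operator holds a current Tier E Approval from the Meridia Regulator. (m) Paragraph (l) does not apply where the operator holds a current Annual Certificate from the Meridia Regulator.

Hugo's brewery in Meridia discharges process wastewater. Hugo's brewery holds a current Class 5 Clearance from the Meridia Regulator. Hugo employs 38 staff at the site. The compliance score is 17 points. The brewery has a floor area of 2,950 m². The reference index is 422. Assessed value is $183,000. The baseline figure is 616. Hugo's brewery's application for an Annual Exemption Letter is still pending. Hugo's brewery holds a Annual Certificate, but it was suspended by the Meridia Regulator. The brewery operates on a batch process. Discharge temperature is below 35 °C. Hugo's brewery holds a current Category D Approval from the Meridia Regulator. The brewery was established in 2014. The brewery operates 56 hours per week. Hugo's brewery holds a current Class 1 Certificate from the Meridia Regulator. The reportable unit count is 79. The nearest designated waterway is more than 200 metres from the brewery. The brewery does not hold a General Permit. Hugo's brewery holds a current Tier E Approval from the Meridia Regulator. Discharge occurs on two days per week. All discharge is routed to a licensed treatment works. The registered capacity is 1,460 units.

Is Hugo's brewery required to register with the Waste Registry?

Exception (a): assessed value is $183,000, meeting the $164,000 threshold; the facility's floor area is 2,950 m², below the 3,100 m² limit; a current Class 5 Clearance is held — every condition holds. But: (e) is engaged — the registered capacity is 1,460 units, under the 1,740 units limit. (f), which would lift (e), is not engaged — the brewery is more than 200 m from any designated waterway. So (a) is unavailable.
Exception (b): the facility operates on a batch process; the facility's operating hours per week are 56, below the 58 limit — every condition holds. However, paragraph (k) must be considered: (k) operates against (b): a current Category D Approval is held. (b) is therefore removed.
Exception (c) does not apply: no General Permit is held.
Exception (d) is satisfied on its face — a current Class 1 Certificate is held; the compliance score is 17 points, meeting the 17 points threshold; discharge is routed to a licensed treatment works. But: (l) operates against (d): a current Tier E Approval is held. (m) is not triggered (no current Annual Certificate is held), so (l) stands. (d) is therefore removed.
None of the exceptions is available; § 57.6 applies in full.

Yes — Hugo's brewery must register with the Waste Registry.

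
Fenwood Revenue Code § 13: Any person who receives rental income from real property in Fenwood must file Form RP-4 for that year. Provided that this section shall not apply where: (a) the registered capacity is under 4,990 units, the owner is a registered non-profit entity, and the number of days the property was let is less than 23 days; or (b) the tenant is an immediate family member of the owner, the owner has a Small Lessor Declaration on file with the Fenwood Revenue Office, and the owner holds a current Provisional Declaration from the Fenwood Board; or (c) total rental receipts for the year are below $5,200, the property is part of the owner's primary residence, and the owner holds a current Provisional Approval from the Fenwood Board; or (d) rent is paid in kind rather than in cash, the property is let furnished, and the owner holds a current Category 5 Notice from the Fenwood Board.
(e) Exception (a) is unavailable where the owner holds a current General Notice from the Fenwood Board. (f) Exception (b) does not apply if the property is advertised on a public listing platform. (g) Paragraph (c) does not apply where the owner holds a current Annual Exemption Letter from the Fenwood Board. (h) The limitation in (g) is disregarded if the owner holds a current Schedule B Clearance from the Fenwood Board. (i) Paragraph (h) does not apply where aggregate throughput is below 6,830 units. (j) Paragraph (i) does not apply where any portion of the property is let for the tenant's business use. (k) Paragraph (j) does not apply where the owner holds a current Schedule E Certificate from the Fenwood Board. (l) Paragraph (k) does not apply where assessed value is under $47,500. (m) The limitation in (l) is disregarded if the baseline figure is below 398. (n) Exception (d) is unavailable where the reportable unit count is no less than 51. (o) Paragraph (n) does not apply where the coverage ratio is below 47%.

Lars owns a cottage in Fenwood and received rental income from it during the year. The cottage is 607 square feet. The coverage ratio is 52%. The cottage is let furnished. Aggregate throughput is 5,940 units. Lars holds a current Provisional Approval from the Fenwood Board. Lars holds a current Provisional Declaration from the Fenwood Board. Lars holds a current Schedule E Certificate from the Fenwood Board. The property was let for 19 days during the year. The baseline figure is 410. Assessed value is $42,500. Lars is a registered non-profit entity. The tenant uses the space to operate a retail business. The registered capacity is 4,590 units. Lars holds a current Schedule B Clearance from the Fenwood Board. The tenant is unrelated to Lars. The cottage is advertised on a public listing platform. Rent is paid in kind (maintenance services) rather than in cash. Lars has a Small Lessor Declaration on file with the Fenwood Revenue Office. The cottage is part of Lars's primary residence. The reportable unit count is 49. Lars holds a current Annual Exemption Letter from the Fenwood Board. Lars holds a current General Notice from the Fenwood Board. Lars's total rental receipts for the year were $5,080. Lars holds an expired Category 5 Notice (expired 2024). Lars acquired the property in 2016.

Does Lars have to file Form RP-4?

Exception (a)'s conditions are all satisfied: the registered capacity is 4,590 units, under the 4,990 units limit; Lars is a registered non-profit; the number of days the property was let is 19 days, less than the 23 days limit. But: (e) is triggered — a current General Notice is held. Exception (a) does not apply.
Exception (b) does not apply: the tenant is unrelated to the owner.
Exception (c) is satisfied on its face — total rental receipts for the year are $5,080, below the $5,200 limit; the cottage is part of the primary residence; a current Provisional Approval is held. As to paragraphs (g)–(m): (g) is engaged (a current Annual Exemption Letter is held), but is itself disapplied by (h): (h) applies — a current Schedule B Clearance is held. (i) would limit (h) — aggregate throughput is 5,940 units, below the 6,830 units limit — but (j) sets (i) aside: (j) operates against (i): the space is let for business use. (k) operates (a current Schedule E Certificate is held), but is itself disapplied by (l): (l) operates — assessed value is $42,500, under the $47,500 limit. (m) is not triggered (the baseline figure is 410, not below 398), so (l) stands. Exception (c) stands.
Exception (d) fails — no current Category 5 Notice is held.

No — exception (c) applies; Lars is not required to file Form RP-4.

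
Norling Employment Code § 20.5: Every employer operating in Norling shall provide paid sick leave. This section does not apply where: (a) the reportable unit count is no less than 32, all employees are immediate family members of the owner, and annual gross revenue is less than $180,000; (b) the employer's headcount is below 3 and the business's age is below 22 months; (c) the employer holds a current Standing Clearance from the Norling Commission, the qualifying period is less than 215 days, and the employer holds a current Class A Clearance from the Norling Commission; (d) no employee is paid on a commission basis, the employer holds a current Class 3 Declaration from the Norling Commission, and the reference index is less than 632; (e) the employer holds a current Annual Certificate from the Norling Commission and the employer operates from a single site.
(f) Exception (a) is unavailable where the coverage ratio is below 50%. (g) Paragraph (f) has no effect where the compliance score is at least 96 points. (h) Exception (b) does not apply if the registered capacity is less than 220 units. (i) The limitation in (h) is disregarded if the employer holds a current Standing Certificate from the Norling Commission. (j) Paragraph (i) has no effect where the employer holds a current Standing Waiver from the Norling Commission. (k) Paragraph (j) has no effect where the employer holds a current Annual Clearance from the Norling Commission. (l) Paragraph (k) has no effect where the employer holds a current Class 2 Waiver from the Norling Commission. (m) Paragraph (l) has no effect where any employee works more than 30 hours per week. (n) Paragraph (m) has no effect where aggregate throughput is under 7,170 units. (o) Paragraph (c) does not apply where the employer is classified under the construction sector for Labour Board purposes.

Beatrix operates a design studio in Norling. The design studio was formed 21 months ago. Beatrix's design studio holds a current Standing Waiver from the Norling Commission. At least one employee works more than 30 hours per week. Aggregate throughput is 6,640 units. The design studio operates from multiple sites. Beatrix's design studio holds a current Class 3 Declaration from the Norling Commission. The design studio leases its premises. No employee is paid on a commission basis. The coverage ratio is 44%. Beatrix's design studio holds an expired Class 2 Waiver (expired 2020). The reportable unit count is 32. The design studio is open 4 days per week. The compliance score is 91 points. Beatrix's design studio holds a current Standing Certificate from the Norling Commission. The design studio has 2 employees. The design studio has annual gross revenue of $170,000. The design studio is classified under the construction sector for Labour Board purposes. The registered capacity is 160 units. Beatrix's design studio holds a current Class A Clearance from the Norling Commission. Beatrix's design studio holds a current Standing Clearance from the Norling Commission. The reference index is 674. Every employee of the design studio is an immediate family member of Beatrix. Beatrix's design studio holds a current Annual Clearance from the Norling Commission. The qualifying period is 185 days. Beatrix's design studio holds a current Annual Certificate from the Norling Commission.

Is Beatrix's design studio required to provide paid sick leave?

No — exception (b) applies; Beatrix's design studio is not required to provide paid sick leave.

All of (a)'s requirements are met (the reportable unit count is 32, meeting the 32 threshold; every employee is an immediate family member; annual gross revenue is $170,000, less than the $180,000 limit). Turning to paragraphs (f)–(g): (f) operates — the coverage ratio is 44%, below the 50% limit. (g), which would lift (f), is inapplicable — the compliance score is 91 points, short of 96 points. So (a) is unavailable.
Exception (b)'s conditions are all satisfied: the employer's headcount is 2, below the 3 limit; the business's age is 21 months, below the 22 months limit. As to paragraphs (h)–(n): (h) is triggered (the registered capacity is 160 units, less than the 220 units limit), but is displaced by (i): (i) operates against (h): a current Standing Certificate is held. (j) operates (a current Standing Waiver is held), but yields to (k): (k) applies — a current Annual Clearance is held. (l) is inapplicable (the Class 2 Waiver is not current), so (k) stands. So (b) applies.
All of (c)'s requirements are met (a current Standing Clearance is held; the qualifying period is 185 days, less than the 215 days limit; a current Class A Clearance is held). But applying paragraph (o): (o) applies — the design studio is classified under the construction sector. (c) is therefore removed.
Exception (d) requires that the reference index is less than 632; but the reference index is 674, not less than 632, so (d) is unavailable.
Exception (e) requires that the employer operates from a single site; but the employer operates from multiple sites, so (e) is unavailable.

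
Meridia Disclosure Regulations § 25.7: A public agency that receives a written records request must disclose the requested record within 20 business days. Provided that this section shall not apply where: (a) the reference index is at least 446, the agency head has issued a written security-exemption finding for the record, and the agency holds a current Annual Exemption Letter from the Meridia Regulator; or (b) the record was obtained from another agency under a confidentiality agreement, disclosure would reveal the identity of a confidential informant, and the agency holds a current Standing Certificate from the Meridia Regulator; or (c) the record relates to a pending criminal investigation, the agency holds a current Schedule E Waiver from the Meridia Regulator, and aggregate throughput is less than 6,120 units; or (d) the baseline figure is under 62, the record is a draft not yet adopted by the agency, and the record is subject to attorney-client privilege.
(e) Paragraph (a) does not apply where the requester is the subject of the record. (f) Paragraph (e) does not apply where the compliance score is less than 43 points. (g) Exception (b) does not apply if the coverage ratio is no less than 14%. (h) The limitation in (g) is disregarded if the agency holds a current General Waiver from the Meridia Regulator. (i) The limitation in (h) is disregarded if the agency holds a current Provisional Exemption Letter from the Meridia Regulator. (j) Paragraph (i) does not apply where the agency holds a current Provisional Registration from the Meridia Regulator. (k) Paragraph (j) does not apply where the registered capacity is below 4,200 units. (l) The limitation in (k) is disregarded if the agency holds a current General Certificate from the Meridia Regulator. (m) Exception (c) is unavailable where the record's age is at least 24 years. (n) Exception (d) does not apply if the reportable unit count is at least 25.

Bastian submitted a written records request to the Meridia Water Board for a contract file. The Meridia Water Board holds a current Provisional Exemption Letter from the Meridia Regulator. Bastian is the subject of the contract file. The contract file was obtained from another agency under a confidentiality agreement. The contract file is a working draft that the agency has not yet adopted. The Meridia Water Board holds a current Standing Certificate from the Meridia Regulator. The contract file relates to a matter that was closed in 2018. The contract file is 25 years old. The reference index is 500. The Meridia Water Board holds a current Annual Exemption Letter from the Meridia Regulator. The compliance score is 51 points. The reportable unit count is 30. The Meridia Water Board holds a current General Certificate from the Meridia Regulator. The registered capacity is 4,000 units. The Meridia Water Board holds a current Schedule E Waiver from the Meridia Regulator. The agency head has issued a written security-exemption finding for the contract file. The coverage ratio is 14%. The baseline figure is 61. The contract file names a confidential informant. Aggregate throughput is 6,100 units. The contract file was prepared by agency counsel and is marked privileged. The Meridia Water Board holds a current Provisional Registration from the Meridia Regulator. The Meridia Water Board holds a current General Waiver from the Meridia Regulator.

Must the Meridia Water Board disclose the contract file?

Exception (a) is satisfied on its face — the reference index is 500, meeting the 446 threshold; a written security-exemption finding has been issued; a current Annual Exemption Letter is held. However, paragraphs (e)–(f) must be considered: (e) is triggered — Bastian is the subject of the contract file. (f), which would lift (e), is not engaged — the compliance score is 51 points, not less than 43 points. So (a) is unavailable.
Exception (b)'s conditions are all satisfied: the contract file was obtained under a confidentiality agreement; the contract file names a confidential informant; a current Standing Certificate is held. Applying paragraphs (g)–(l): (g) would limit (b) — the coverage ratio is 14%, meeting the 14% threshold — but (h) sets (g) aside: (h) operates against (g): a current General Waiver is held. (i) would limit (h) — a current Provisional Exemption Letter is held — but (j) sets (i) aside: (j) operates against (i): a current Provisional Registration is held. (k) would limit (j) — the registered capacity is 4,000 units, below the 4,200 units limit — but (l) sets (k) aside: (l) operates against (k): a current General Certificate is held. Exception (b) stands.
Exception (c) fails — the contract file relates to a closed matter.
Exception (d) is satisfied on its face — the baseline figure is 61, under the 62 limit; the contract file is an unadopted draft; the contract file is privileged. However, paragraph (n) must be considered: (n) operates against (d): the reportable unit count is 30, meeting the 25 threshold. Exception (d) does not apply.

No — exception (b) applies; the Meridia Water Board is not required to disclose the contract file.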